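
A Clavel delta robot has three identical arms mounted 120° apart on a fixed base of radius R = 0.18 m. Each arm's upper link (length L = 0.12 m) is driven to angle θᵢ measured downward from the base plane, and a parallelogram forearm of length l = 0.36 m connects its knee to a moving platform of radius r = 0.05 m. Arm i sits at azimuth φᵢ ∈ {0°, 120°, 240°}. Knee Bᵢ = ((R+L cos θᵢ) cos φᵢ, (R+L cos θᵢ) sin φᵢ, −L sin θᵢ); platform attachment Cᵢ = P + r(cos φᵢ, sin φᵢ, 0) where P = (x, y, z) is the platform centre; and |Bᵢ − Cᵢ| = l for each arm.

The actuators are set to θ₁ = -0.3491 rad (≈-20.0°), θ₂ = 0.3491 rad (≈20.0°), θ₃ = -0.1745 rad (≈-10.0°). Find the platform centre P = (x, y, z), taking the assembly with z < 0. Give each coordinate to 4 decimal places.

(0.0343, -0.0382, -0.2499)

arm 1 at φ=0.0°: ρ1 = 0.2428;  S1 = (0.2428, 0.0000, 0.0410)
arm 2 at φ=120.0°: ρ2 = 0.2428;  S2 = (-0.1214, 0.2102, -0.0410)
φ3=240.0°: virtual centre (-0.1241, -0.2149, 0.0208), radius l
subtract pairs → two planes through P
[-0.7283 0.4205 -0.1642]·P = 0.0000;  [-0.7337 -0.4299 -0.0404]·P = 0.0014
det = 0.6216;  x = -0.0010+-0.1409z,  y = -0.0016+0.1464z
into |P−S₁|² = l²: 1.0413z² + -0.0139z + -0.0685 = 0;  Δ = 0.2856;  z = -0.2499 or 0.2633 → z<0 root = -0.2499
x = 0.0343, y = -0.0382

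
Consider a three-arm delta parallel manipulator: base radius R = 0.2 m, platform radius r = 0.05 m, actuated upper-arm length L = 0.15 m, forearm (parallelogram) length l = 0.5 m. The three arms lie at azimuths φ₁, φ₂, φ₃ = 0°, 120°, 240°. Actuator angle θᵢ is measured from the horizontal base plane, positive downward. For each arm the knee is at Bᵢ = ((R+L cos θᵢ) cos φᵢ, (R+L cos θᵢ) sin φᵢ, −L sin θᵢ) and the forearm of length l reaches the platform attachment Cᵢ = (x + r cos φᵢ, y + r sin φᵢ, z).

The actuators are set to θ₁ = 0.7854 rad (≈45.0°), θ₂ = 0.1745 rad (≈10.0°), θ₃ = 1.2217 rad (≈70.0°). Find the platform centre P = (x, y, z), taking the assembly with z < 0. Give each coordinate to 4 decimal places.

(-0.0088, 0.1646, -0.4969)

arm 1 at φ=0.0°: e+L cos θ1 = 0.2561;  centre 1 = (0.2561, 0.0000, -0.1061)
φ2=120.0°: virtual centre (-0.1489, 0.2578, -0.0260), radius l
φ3=240.0°: virtual centre (-0.1007, -0.1743, -0.1410), radius l
subtract pairs → two planes through P
[-0.8099 0.5157 0.1600]·P = 0.0125;  [-0.7134 -0.3487 -0.0698]·P = -0.0164
det = 0.6503;  x = 0.0063+0.0305z,  y = 0.0342+-0.2625z
into |P−centre ₁|² = l²: 1.0698z² + 0.1790z + -0.1752 = 0;  Δ = 0.7818;  z = -0.4969 or 0.3296 → z<0 root = -0.4969
x = -0.0088, y = 0.1646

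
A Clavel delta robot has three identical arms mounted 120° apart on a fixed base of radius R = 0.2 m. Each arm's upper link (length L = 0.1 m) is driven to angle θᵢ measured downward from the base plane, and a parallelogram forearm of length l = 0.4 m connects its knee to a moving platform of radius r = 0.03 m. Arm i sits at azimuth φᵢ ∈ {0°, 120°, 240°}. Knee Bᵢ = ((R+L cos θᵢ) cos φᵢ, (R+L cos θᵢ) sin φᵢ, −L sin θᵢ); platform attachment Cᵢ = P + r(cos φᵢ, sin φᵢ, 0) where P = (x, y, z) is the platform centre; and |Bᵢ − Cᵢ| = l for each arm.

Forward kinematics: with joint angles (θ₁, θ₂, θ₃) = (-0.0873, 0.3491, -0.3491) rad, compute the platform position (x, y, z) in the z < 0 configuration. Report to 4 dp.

(0.0087, -0.0436, -0.2913)

arm 1 at φ=0.0°: (R−r)+L cos θ1 = 0.2696;  S1 = (0.2696, 0.0000, 0.0087)
φ2=120.0°: virtual centre (-0.1320, 0.2286, -0.0342), radius l
arm 3 at φ=240.0°: (R−r)+L cos θ3 = 0.2640;  S3 = (-0.1320, -0.2286, 0.0342)
eliminate P² terms by subtracting sphere 1 from 2 and 3
linear system: -0.8032x+0.4572y = -0.0019−-0.0858z; -0.8032x+-0.4572y = -0.0019−0.0510z
Cramer: x(z) = 0.0024-0.0217z;  y(z) = 0.0000+0.1496z
sphere 1 gives Az²+Bz+C=0 with A=1.0229, B=-0.0058, C=-0.0885;  B²−4AC=0.3622;  roots -0.2913, 0.2970;  negative root z = -0.2913
x = 0.0087, y = -0.0436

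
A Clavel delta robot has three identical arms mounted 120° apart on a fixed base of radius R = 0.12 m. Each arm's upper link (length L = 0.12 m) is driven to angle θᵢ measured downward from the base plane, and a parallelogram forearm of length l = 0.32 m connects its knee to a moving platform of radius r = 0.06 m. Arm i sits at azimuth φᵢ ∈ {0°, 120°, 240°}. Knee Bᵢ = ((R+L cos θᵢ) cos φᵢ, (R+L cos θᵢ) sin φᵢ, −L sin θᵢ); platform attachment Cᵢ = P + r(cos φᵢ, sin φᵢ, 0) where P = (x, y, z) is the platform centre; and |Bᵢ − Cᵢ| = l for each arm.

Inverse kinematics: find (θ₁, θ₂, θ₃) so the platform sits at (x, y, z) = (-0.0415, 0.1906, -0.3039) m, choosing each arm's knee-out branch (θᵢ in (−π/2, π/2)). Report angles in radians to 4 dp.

θ₁ = 1.0472, θ₂ = -0.0875, θ₃ = 1.3964

rotate P by −φ1: (-0.0415, 0.1906, -0.3039)
  A=0.1015, B=-0.3039, C=(l²−L²−A²−y'²−z²)/(2L)=-0.2124
  γ=atan2(-0.3039,0.1015)=-1.2485;  ψ=arccos(-0.6630)=2.2957;  θ1=γ+ψ≈1.0472
arm 2 (φ=120.0°): x'=0.1858, y'=-0.0594
  A cos θ + B sin θ = C:  -0.1258·cos θ + -0.3039·sin θ = -0.0988
  θ2 = atan2(B,A) + arccos(C/0.3289) = -0.0875
arm 3 (φ=240.0°): x'=-0.1443, y'=-0.1312
  e−x'=0.2043;  (l²−L²−(e−x')²−y'²−z²)/2L = -0.2638
  √(A²+B²)=0.3662;  θ3 = -0.9789+2.3753 ≈ 1.3964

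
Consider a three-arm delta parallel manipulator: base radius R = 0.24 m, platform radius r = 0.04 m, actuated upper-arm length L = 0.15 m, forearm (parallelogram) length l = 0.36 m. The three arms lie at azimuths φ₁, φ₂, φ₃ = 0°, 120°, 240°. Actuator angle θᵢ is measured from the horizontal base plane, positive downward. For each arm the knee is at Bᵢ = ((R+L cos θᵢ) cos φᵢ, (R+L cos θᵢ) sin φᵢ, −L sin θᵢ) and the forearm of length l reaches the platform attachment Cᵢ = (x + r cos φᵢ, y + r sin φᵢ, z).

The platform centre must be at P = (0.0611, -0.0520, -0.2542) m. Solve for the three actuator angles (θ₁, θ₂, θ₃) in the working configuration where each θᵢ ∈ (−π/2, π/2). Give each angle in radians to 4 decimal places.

θ₁ = 0.2621, θ₂ = 1.1346, θ₃ = 0.6110

φ1=0.0° → target in arm frame (0.0611, -0.0520)
  e−x'=0.1389;  (l²−L²−(e−x')²−y'²−z²)/2L = 0.0683
  √(A²+B²)=0.2897;  θ1 = -1.0707+1.3328 ≈ 0.2621
φ2=120.0° → target in arm frame (-0.0756, -0.0269)
  A=0.2756, B=-0.2542, C=(l²−L²−A²−y'²−z²)/(2L)=-0.1140
  θ2 = atan2(B,A) + arccos(C/0.3749) = 1.1346
arm 3 (φ=240.0°): x'=0.0145, y'=0.0789
  A cos θ + B sin θ = C:  0.1855·cos θ + -0.2542·sin θ = 0.0061
  √(A²+B²)=0.3147;  θ3 = -0.9403+1.5513 ≈ 0.6110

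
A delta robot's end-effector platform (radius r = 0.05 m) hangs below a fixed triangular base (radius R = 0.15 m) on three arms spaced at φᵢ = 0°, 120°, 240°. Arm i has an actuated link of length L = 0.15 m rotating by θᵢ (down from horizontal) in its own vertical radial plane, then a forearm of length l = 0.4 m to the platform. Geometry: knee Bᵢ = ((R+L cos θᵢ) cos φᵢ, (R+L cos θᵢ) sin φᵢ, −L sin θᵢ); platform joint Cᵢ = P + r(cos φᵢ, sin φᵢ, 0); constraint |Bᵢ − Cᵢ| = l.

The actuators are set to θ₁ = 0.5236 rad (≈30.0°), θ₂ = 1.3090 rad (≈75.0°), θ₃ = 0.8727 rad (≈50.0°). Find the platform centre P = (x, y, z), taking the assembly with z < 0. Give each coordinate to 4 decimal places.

φ1=0.0°: virtual centre (0.2299, 0.0000, -0.0750), radius l
arm 2 at φ=120.0°: e+L cos θ2 = 0.1388;  O2 = (-0.0694, 0.1202, -0.1449)
O3 = (0.1964·cos240.0°, 0.1964·sin240.0°, -0.1149) = (-0.0982, -0.1701, -0.1149)
eliminate P² terms by subtracting sphere 1 from 2 and 3
[-0.5986 0.2404 -0.1398]·P = -0.0182;  [-0.6562 -0.3402 -0.0798]·P = -0.0067
det = 0.3614;  x = 0.0216+-0.1847z,  y = -0.0220+0.1216z
sphere 1 gives Az²+Bz+C=0 with A=1.0489, B=0.2216, C=-0.1105;  B²−4AC=0.5127;  roots -0.4470, 0.2357;  negative root z = -0.4470
x = 0.1041, y = -0.0763

(0.1041, -0.0763, -0.4470)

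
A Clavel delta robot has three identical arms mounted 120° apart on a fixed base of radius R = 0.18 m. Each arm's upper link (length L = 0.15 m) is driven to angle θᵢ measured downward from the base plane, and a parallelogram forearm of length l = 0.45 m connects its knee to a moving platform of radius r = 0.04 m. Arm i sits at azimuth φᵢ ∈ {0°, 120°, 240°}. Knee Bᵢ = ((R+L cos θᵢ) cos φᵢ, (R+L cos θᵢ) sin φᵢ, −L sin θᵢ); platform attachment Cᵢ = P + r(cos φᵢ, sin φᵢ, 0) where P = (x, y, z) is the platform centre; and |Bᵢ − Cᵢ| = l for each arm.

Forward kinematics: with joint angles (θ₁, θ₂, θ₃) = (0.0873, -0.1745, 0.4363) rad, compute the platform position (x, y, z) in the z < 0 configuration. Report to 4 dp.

O1 = (0.2894·cos0.0°, 0.2894·sin0.0°, -0.0131) = (0.2894, 0.0000, -0.0131)
O2 = (0.2877·cos120.0°, 0.2877·sin120.0°, 0.0260) = (-0.1439, 0.2492, 0.0260)
O3 = (0.2759·cos240.0°, 0.2759·sin240.0°, -0.0634) = (-0.1380, -0.2390, -0.0634)
subtract pairs → two planes through P
plane₁₂: -0.8666x+0.4983y+0.0782z = -0.0005
det = 0.8402;  x = 0.0025+-0.0152z,  y = 0.0034+-0.1834z
sphere 1 gives Az²+Bz+C=0 with A=1.0339, B=0.0336, C=-0.1200;  B²−4AC=0.4974;  roots -0.3573, 0.3248;  negative root z = -0.3573
x = 0.0079, y = 0.0689

(0.0079, 0.0689, -0.3573)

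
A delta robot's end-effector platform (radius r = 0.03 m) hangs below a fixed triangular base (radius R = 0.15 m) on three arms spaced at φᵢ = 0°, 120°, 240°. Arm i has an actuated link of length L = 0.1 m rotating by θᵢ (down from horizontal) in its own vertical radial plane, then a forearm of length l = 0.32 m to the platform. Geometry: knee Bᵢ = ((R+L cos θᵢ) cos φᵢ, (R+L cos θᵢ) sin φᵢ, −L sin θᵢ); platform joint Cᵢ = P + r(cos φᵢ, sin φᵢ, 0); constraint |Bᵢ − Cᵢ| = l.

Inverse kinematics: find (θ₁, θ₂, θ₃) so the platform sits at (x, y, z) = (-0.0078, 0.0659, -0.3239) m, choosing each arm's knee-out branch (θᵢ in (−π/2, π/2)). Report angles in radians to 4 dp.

θ₁ = 0.8725, θ₂ = 0.4364, θ₃ = 1.1345

arm 1 (φ=0.0°): x'=-0.0078, y'=0.0659
  A=0.1278, B=-0.3239, C=(l²−L²−A²−y'²−z²)/(2L)=-0.1659
  √(A²+B²)=0.3482;  θ1 = -1.1950+2.0675 ≈ 0.8725
rotate P by −φ2: (0.0610, -0.0262, -0.3239)
  e−x'=0.0590;  (l²−L²−(e−x')²−y'²−z²)/2L = -0.0834
  θ2 = atan2(B,A) + arccos(C/0.3292) = 0.4364
rotate P by −φ3: (-0.0532, -0.0397, -0.3239)
  A cos θ + B sin θ = C:  0.1732·cos θ + -0.3239·sin θ = -0.2204
  √(A²+B²)=0.3673;  θ3 = -1.0798+2.2143 ≈ 1.1345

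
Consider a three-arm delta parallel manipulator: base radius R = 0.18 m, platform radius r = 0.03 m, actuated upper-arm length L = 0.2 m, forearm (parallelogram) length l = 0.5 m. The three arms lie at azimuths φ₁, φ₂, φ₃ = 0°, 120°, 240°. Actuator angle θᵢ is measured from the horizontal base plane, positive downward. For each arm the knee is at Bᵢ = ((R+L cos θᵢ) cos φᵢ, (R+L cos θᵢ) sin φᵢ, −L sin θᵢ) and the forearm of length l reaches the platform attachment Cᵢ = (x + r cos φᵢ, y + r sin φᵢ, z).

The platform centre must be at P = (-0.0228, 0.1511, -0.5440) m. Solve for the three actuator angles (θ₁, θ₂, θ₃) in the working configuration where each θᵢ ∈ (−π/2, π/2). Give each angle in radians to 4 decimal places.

θ₁ = 0.9601, θ₂ = 0.4361, θ₃ = 1.2218

arm 1 (φ=0.0°): x'=-0.0228, y'=0.1511
  A cos θ + B sin θ = C:  0.1728·cos θ + -0.5440·sin θ = -0.3466
  θ1 = atan2(B,A) + arccos(C/0.5708) = 0.9601
φ2=120.0° → target in arm frame (0.1423, -0.0558)
  A=0.0077, B=-0.5440, C=(l²−L²−A²−y'²−z²)/(2L)=-0.2228
  θ2 = atan2(B,A) + arccos(C/0.5441) = 0.4361
rotate P by −φ3: (-0.1195, -0.0953, -0.5440)
  A cos θ + B sin θ = C:  0.2695·cos θ + -0.5440·sin θ = -0.4191
  γ=atan2(-0.5440,0.2695)=-1.1109;  ψ=arccos(-0.6903)=2.3327;  θ3=γ+ψ≈1.2218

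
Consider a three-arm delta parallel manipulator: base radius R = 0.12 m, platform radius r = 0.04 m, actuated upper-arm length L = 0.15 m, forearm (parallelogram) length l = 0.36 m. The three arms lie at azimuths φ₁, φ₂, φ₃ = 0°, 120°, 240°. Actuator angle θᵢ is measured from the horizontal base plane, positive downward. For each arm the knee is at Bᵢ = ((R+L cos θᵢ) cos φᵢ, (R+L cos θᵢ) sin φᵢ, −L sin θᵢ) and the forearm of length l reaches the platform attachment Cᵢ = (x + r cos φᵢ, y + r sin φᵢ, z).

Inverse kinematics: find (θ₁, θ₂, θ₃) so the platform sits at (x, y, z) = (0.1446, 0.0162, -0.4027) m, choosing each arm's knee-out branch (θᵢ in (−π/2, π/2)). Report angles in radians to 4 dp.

θ₁ = 0.3488, θ₂ = 1.1345, θ₃ = 1.2217

φ1=0.0° → target in arm frame (0.1446, 0.0162)
  e−x'=-0.0646;  (l²−L²−(e−x')²−y'²−z²)/2L = -0.1983
  θ1 = atan2(B,A) + arccos(C/0.4078) = 0.3488
φ2=120.0° → target in arm frame (-0.0583, -0.1333)
  A cos θ + B sin θ = C:  0.1383·cos θ + -0.4027·sin θ = -0.3065
  θ2 = atan2(B,A) + arccos(C/0.4258) = 1.1345
arm 3 (φ=240.0°): x'=-0.0863, y'=0.1171
  A=0.1663, B=-0.4027, C=(l²−L²−A²−y'²−z²)/(2L)=-0.3215
  √(A²+B²)=0.4357;  θ3 = -1.1791+2.4008 ≈ 1.2217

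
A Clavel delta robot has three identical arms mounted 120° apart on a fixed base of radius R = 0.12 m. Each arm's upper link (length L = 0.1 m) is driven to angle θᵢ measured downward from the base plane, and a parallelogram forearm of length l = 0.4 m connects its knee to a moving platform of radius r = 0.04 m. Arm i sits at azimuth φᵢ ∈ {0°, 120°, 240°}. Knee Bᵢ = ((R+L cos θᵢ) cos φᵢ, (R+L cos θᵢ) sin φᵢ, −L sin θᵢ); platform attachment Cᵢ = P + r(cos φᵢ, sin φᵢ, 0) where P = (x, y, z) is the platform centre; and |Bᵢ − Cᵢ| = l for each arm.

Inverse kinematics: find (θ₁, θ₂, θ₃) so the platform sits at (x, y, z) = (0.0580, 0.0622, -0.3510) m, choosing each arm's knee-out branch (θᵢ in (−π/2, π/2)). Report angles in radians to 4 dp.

θ₁ = -0.2622, θ₂ = -0.0879, θ₃ = 0.4356

rotate P by −φ1: (0.0580, 0.0622, -0.3510)
  e−x'=0.0220;  (l²−L²−(e−x')²−y'²−z²)/2L = 0.1122
  √(A²+B²)=0.3517;  θ1 = -1.5082+1.2460 ≈ -0.2622
rotate P by −φ2: (0.0249, -0.0813, -0.3510)
  A cos θ + B sin θ = C:  0.0551·cos θ + -0.3510·sin θ = 0.0857
  √(A²+B²)=0.3553;  θ2 = -1.4150+1.3271 ≈ -0.0879
rotate P by −φ3: (-0.0829, 0.0191, -0.3510)
  A=0.1629, B=-0.3510, C=(l²−L²−A²−y'²−z²)/(2L)=-0.0005
  θ3 = atan2(B,A) + arccos(C/0.3869) = 0.4356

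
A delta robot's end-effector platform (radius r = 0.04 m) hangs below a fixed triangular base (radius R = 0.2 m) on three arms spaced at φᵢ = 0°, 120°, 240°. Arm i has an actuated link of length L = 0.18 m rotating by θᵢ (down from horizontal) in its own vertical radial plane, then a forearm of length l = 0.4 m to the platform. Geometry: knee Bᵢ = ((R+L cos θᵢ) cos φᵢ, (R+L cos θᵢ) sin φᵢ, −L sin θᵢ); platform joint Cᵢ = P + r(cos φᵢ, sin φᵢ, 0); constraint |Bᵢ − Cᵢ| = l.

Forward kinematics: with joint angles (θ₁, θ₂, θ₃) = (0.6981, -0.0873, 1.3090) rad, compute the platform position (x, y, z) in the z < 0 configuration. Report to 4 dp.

φ1=0.0°: virtual centre (0.2979, 0.0000, -0.1157), radius l
φ2=120.0°: virtual centre (-0.1697, 0.2939, 0.0157), radius l
φ3=240.0°: virtual centre (-0.1033, -0.1789, -0.1739), radius l
subtract pairs → two planes through P
plane₁₂: -0.9351x+0.5877y+0.2628z = 0.0133
det = 0.8062;  x = 0.0154+0.0318z,  y = 0.0471+-0.3965z
sphere 1 gives Az²+Bz+C=0 with A=1.1582, B=0.1761, C=-0.0646;  B²−4AC=0.3303;  roots -0.3241, 0.1721;  negative root z = -0.3241
x = 0.0051, y = 0.1756

(0.0051, 0.1756, -0.3241)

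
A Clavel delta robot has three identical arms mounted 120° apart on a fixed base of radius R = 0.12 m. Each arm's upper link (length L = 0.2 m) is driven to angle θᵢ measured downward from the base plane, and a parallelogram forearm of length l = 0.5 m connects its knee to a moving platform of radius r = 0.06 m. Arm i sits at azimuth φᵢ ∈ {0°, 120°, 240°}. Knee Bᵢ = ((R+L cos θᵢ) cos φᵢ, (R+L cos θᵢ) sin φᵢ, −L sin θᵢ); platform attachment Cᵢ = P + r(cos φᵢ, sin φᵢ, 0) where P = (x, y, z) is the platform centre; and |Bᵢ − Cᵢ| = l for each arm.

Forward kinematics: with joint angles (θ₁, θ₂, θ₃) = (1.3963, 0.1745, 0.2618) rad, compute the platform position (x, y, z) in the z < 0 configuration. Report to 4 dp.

arm 1 at φ=0.0°: (R−r)+L cos θ1 = 0.0947;  S1 = (0.0947, 0.0000, -0.1970)
arm 2 at φ=120.0°: (R−r)+L cos θ2 = 0.2570;  S2 = (-0.1285, 0.2225, -0.0347)
φ3=240.0°: virtual centre (-0.1266, -0.2193, -0.0518), radius l
|S₂|²−|S₁|² = 0.0195;  |S₃|²−|S₁|² = 0.0190
[-0.4464 0.4451 0.3245]·P = 0.0195;  [-0.4426 -0.4385 0.2904]·P = 0.0190
Cramer: x(z) = -0.0433+0.6914z;  y(z) = 0.0003-0.0356z
sphere 1 gives Az²+Bz+C=0 with A=1.4792, B=0.2031, C=-0.1922;  B²−4AC=1.1782;  roots -0.4355, 0.2983;  negative root z = -0.4355
x = -0.3444, y = 0.0158

(-0.3444, 0.0158, -0.4355)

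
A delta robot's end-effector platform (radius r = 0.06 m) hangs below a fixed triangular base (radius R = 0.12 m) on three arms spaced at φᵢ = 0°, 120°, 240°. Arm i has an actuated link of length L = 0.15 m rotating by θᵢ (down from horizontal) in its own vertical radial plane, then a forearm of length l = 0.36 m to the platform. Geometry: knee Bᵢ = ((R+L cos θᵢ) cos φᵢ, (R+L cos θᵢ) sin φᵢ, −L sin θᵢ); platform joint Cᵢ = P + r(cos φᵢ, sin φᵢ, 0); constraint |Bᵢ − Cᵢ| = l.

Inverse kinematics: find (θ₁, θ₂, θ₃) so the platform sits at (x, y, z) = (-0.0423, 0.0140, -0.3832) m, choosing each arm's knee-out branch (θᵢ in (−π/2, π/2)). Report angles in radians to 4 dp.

θ₁ = 0.6983, θ₂ = 0.4365, θ₃ = 0.5237

rotate P by −φ1: (-0.0423, 0.0140, -0.3832)
  e−x'=0.1023;  (l²−L²−(e−x')²−y'²−z²)/2L = -0.1680
  √(A²+B²)=0.3966;  θ1 = -1.3099+2.0082 ≈ 0.6983
arm 2 (φ=120.0°): x'=0.0333, y'=0.0296
  A=0.0267, B=-0.3832, C=(l²−L²−A²−y'²−z²)/(2L)=-0.1378
  θ2 = atan2(B,A) + arccos(C/0.3841) = 0.4365
rotate P by −φ3: (0.0090, -0.0436, -0.3832)
  e−x'=0.0510;  (l²−L²−(e−x')²−y'²−z²)/2L = -0.1475
  √(A²+B²)=0.3866;  θ3 = -1.4385+1.9622 ≈ 0.5237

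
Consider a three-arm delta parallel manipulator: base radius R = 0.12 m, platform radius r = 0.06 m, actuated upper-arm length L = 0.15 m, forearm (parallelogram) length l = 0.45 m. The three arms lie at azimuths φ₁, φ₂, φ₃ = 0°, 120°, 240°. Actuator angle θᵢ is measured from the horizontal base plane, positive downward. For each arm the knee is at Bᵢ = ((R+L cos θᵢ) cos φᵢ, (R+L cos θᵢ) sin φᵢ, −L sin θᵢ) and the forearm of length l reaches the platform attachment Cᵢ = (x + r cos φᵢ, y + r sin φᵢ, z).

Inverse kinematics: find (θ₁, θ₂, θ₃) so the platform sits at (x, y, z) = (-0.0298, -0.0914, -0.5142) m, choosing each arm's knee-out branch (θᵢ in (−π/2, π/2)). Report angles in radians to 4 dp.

θ₁ = 0.8724, θ₂ = 0.9597, θ₃ = 0.5234

arm 1 (φ=0.0°): x'=-0.0298, y'=-0.0914
  e−x'=0.0898;  (l²−L²−(e−x')²−y'²−z²)/2L = -0.3361
  θ1 = atan2(B,A) + arccos(C/0.5220) = 0.8724
rotate P by −φ2: (-0.0643, 0.0715, -0.5142)
  A=0.1243, B=-0.5142, C=(l²−L²−A²−y'²−z²)/(2L)=-0.3498
  γ=atan2(-0.5142,0.1243)=-1.3337;  ψ=arccos(-0.6613)=2.2934;  θ2=γ+ψ≈0.9597
arm 3 (φ=240.0°): x'=0.0941, y'=0.0199
  e−x'=-0.0341;  (l²−L²−(e−x')²−y'²−z²)/2L = -0.2865
  √(A²+B²)=0.5153;  θ3 = -1.6369+2.1604 ≈ 0.5234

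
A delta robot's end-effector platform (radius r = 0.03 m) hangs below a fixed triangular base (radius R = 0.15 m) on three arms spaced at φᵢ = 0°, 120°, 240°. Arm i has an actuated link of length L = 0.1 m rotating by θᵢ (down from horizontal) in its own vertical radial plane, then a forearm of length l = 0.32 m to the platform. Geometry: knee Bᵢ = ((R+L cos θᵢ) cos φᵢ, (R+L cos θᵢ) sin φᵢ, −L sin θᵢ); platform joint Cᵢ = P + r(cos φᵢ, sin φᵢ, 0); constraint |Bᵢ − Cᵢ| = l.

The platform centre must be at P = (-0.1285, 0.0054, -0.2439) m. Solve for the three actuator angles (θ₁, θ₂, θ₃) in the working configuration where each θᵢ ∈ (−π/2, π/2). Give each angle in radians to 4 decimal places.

θ₁ = 1.2222, θ₂ = -0.1742, θ₃ = -0.0868

rotate P by −φ1: (-0.1285, 0.0054, -0.2439)
  A=0.2485, B=-0.2439, C=(l²−L²−A²−y'²−z²)/(2L)=-0.1443
  γ=atan2(-0.2439,0.2485)=-0.7761;  ψ=arccos(-0.4145)=1.9982;  θ1=γ+ψ≈1.2222
rotate P by −φ2: (0.0689, 0.1086, -0.2439)
  e−x'=0.0511;  (l²−L²−(e−x')²−y'²−z²)/2L = 0.0926
  √(A²+B²)=0.2492;  θ2 = -1.3644+1.1902 ≈ -0.1742
arm 3 (φ=240.0°): x'=0.0596, y'=-0.1140
  A cos θ + B sin θ = C:  0.0604·cos θ + -0.2439·sin θ = 0.0813
  γ=atan2(-0.2439,0.0604)=-1.3279;  ψ=arccos(0.3237)=1.2411;  θ3=γ+ψ≈-0.0868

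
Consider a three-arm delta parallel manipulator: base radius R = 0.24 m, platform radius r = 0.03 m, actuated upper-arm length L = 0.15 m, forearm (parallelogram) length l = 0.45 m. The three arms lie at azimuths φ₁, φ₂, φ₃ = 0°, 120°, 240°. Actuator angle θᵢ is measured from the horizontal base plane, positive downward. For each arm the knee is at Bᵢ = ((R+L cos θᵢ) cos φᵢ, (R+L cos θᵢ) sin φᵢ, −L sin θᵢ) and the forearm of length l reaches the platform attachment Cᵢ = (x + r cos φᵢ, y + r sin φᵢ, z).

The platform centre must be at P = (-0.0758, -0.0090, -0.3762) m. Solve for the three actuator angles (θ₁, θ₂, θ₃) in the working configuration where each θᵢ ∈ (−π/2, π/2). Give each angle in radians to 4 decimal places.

φ1=0.0° → target in arm frame (-0.0758, -0.0090)
  A cos θ + B sin θ = C:  0.2858·cos θ + -0.3762·sin θ = -0.1443
  γ=atan2(-0.3762,0.2858)=-0.9211;  ψ=arccos(-0.3054)=1.8812;  θ1=γ+ψ≈0.9601
φ2=120.0° → target in arm frame (0.0301, 0.0701)
  e−x'=0.1799;  (l²−L²−(e−x')²−y'²−z²)/2L = 0.0040
  √(A²+B²)=0.4170;  θ2 = -1.1248+1.5613 ≈ 0.4365
rotate P by −φ3: (0.0457, -0.0611, -0.3762)
  A cos θ + B sin θ = C:  0.1643·cos θ + -0.3762·sin θ = 0.0258
  γ=atan2(-0.3762,0.1643)=-1.1590;  ψ=arccos(0.0628)=1.5079;  θ3=γ+ψ≈0.3489

θ₁ = 0.9601, θ₂ = 0.4365, θ₃ = 0.3489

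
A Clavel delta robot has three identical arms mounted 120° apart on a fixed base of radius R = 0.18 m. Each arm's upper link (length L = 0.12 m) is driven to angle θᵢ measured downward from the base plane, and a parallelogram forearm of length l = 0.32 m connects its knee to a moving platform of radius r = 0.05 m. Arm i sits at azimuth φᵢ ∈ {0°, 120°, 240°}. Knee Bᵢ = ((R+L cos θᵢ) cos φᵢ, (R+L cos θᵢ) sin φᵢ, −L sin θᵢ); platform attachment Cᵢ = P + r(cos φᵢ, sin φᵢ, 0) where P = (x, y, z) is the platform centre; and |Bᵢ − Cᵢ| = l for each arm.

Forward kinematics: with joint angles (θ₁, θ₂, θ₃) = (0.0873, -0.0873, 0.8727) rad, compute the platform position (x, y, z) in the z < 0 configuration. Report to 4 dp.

(0.0306, 0.0755, -0.2313)

arm 1 at φ=0.0°: (R−r)+L cos θ1 = 0.2495;  centre 1 = (0.2495, 0.0000, -0.0105)
φ2=120.0°: virtual centre (-0.1248, 0.2161, 0.0105), radius l
centre 3 = (0.2071·cos240.0°, 0.2071·sin240.0°, -0.0919) = (-0.1036, -0.1794, -0.0919)
eliminate P² terms by subtracting sphere 1 from 2 and 3
linear system: -0.7486x+0.4322y = 0.0000−0.0419z; -0.7062x+-0.3588y = -0.0110−-0.1629z
det = 0.5738;  x = 0.0083+-0.0966z,  y = 0.0144+-0.2641z
quadratic in z: (1.0791)z²+(0.0599)z+(-0.0439)=0, √Δ=0.4393 → z ∈ {-0.2313, 0.1758}; z = -0.2313 (taking z<0)
x = 0.0306, y = 0.0755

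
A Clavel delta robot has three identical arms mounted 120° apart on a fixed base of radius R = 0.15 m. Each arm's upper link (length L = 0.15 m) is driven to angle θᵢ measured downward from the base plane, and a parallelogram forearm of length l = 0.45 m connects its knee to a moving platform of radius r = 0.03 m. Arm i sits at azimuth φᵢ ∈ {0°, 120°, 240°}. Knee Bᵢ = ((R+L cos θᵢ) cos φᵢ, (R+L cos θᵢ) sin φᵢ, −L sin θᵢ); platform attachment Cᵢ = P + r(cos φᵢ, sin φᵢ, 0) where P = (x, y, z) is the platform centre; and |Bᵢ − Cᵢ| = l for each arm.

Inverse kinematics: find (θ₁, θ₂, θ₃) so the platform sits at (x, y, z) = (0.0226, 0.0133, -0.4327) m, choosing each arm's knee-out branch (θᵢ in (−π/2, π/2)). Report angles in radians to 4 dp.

θ₁ = 0.3487, θ₂ = 0.4361, θ₃ = 0.5236

arm 1 (φ=0.0°): x'=0.0226, y'=0.0133
  A cos θ + B sin θ = C:  0.0974·cos θ + -0.4327·sin θ = -0.0563
  √(A²+B²)=0.4435;  θ1 = -1.3494+1.6981 ≈ 0.3487
rotate P by −φ2: (0.0002, -0.0262, -0.4327)
  A cos θ + B sin θ = C:  0.1198·cos θ + -0.4327·sin θ = -0.0742
  γ=atan2(-0.4327,0.1198)=-1.3007;  ψ=arccos(-0.1653)=1.7369;  θ2=γ+ψ≈0.4361
φ3=240.0° → target in arm frame (-0.0228, 0.0129)
  e−x'=0.1428;  (l²−L²−(e−x')²−y'²−z²)/2L = -0.0926
  √(A²+B²)=0.4557;  θ3 = -1.2520+1.7755 ≈ 0.5236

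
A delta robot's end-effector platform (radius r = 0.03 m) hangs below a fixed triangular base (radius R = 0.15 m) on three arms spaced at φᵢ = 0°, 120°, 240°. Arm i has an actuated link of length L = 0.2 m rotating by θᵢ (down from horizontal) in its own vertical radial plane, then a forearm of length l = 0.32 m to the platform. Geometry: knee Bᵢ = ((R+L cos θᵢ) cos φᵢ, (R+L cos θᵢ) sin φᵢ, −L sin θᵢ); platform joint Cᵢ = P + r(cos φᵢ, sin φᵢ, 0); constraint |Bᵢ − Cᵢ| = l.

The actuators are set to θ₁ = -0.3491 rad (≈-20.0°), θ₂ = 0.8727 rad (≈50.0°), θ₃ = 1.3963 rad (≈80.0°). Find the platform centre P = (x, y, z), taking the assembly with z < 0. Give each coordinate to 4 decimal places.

(0.1609, 0.0795, -0.2045)

arm 1 at φ=0.0°: ρ1 = 0.3079;  centre 1 = (0.3079, 0.0000, 0.0684)
centre 2 = (0.2486·cos120.0°, 0.2486·sin120.0°, -0.1532) = (-0.1243, 0.2153, -0.1532)
centre 3 = (0.1547·cos240.0°, 0.1547·sin240.0°, -0.1970) = (-0.0774, -0.1340, -0.1970)
|centre ₂|²−|centre ₁|² = -0.0143;  |centre ₃|²−|centre ₁|² = -0.0368
linear system: -0.8644x+0.4305y = -0.0143−-0.4432z; -0.7706x+-0.2680y = -0.0368−-0.5307z
Cramer: x(z) = 0.0349-0.6164z;  y(z) = 0.0369-0.2081z
quadratic in z: (1.4232)z²+(0.1844)z+(-0.0218)=0, √Δ=0.3976 → z ∈ {-0.2045, 0.0749}; z = -0.2045 (taking z<0)
x = 0.1609, y = 0.0795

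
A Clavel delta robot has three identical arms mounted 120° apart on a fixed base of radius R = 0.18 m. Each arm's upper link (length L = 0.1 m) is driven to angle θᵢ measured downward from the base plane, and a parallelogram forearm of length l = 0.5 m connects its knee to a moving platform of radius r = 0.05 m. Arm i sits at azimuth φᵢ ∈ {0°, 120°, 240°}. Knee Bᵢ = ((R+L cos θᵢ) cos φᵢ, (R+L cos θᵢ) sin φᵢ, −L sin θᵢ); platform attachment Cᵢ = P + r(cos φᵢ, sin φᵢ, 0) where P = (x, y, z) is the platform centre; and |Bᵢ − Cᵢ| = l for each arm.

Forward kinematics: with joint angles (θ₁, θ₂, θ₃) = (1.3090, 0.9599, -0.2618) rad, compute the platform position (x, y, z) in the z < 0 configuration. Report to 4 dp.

(-0.1405, -0.1482, -0.4711)

O1 = (0.1559·cos0.0°, 0.1559·sin0.0°, -0.0966) = (0.1559, 0.0000, -0.0966)
φ2=120.0°: virtual centre (-0.0937, 0.1623, -0.0819), radius l
arm 3 at φ=240.0°: e+L cos θ3 = 0.2266;  O3 = (-0.1133, -0.1962, 0.0259)
|O₂|²−|O₁|² = 0.0082;  |O₃|²−|O₁|² = 0.0184
plane₁₂: -0.4991x+0.3245y+0.0294z = 0.0082
Cramer: x(z) = -0.0248+0.2456z;  y(z) = -0.0129+0.2873z
sphere 1 gives Az²+Bz+C=0 with A=1.1428, B=0.0971, C=-0.2079;  B²−4AC=0.9597;  roots -0.4711, 0.3861;  negative root z = -0.4711
x = -0.1405, y = -0.1482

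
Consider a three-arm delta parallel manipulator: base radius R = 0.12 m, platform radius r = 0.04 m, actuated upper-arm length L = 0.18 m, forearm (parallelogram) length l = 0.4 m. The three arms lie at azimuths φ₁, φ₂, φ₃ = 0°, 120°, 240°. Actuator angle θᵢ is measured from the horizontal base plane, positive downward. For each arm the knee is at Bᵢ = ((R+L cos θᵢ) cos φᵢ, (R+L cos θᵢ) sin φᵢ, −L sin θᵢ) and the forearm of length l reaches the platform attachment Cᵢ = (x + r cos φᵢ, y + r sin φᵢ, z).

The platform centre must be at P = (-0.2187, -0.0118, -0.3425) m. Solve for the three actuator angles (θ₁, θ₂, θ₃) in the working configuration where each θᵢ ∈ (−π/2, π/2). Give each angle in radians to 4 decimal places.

rotate P by −φ1: (-0.2187, -0.0118, -0.3425)
  e−x'=0.2987;  (l²−L²−(e−x')²−y'²−z²)/2L = -0.2196
  θ1 = atan2(B,A) + arccos(C/0.4545) = 1.2216
rotate P by −φ2: (0.0991, 0.1953, -0.3425)
  A=-0.0191, B=-0.3425, C=(l²−L²−A²−y'²−z²)/(2L)=-0.0784
  γ=atan2(-0.3425,-0.0191)=-1.6266;  ψ=arccos(-0.2285)=1.8013;  θ2=γ+ψ≈0.1747
φ3=240.0° → target in arm frame (0.1196, -0.1835)
  A=-0.0396, B=-0.3425, C=(l²−L²−A²−y'²−z²)/(2L)=-0.0693
  √(A²+B²)=0.3448;  θ3 = -1.6858+1.7731 ≈ 0.0873

θ₁ = 1.2216, θ₂ = 0.1747, θ₃ = 0.0873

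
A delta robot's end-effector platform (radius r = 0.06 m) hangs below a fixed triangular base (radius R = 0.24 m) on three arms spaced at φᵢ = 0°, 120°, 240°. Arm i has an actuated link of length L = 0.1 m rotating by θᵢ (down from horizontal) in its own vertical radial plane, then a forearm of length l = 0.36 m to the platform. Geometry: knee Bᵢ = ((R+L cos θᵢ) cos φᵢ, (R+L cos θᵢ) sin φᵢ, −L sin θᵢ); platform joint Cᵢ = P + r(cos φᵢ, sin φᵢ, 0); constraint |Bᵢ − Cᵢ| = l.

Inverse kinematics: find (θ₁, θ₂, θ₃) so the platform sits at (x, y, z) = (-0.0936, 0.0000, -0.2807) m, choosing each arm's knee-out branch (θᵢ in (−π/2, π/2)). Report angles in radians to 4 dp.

θ₁ = 1.2219, θ₂ = 0.1744, θ₃ = 0.1744

φ1=0.0° → target in arm frame (-0.0936, 0.0000)
  A cos θ + B sin θ = C:  0.2736·cos θ + -0.2807·sin θ = -0.1702
  θ1 = atan2(B,A) + arccos(C/0.3920) = 1.2219
rotate P by −φ2: (0.0468, 0.0811, -0.2807)
  A=0.1332, B=-0.2807, C=(l²−L²−A²−y'²−z²)/(2L)=0.0825
  θ2 = atan2(B,A) + arccos(C/0.3107) = 0.1744
rotate P by −φ3: (0.0468, -0.0811, -0.2807)
  A=0.1332, B=-0.2807, C=(l²−L²−A²−y'²−z²)/(2L)=0.0825
  γ=atan2(-0.2807,0.1332)=-1.1277;  ψ=arccos(0.2654)=1.3021;  θ3=γ+ψ≈0.1744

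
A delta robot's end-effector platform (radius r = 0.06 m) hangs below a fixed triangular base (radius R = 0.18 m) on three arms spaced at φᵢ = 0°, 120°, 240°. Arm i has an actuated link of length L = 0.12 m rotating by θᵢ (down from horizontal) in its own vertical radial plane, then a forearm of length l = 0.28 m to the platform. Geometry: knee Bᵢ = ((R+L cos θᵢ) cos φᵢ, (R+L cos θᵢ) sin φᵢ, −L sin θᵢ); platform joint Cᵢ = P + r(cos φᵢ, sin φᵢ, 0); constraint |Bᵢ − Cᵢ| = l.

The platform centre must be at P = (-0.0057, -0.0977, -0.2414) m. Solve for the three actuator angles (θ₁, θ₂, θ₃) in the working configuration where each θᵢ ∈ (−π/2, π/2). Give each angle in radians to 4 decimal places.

θ₁ = 0.7852, θ₂ = 1.2216, θ₃ = 0.0871

rotate P by −φ1: (-0.0057, -0.0977, -0.2414)
  e−x'=0.1257;  (l²−L²−(e−x')²−y'²−z²)/2L = -0.0817
  γ=atan2(-0.2414,0.1257)=-1.0907;  ψ=arccos(-0.3004)=1.8759;  θ1=γ+ψ≈0.7852
rotate P by −φ2: (-0.0818, 0.0538, -0.2414)
  A=0.2018, B=-0.2414, C=(l²−L²−A²−y'²−z²)/(2L)=-0.1578
  γ=atan2(-0.2414,0.2018)=-0.8746;  ψ=arccos(-0.5016)=2.0962;  θ2=γ+ψ≈1.2216
φ3=240.0° → target in arm frame (0.0875, 0.0439)
  e−x'=0.0325;  (l²−L²−(e−x')²−y'²−z²)/2L = 0.0114
  √(A²+B²)=0.2436;  θ3 = -1.4368+1.5239 ≈ 0.0871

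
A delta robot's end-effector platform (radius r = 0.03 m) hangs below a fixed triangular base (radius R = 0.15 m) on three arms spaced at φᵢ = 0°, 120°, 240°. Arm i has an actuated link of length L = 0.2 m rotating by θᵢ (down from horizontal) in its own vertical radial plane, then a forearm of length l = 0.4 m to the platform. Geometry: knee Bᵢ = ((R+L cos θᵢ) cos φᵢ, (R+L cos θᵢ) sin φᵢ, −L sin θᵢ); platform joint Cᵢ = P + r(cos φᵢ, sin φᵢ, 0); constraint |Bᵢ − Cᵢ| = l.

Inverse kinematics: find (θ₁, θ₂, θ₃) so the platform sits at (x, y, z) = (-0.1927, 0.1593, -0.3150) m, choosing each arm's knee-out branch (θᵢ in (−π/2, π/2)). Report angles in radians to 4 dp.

arm 1 (φ=0.0°): x'=-0.1927, y'=0.1593
  A=0.3127, B=-0.3150, C=(l²−L²−A²−y'²−z²)/(2L)=-0.2560
  √(A²+B²)=0.4439;  θ1 = -0.7891+2.1854 ≈ 1.3964
arm 2 (φ=120.0°): x'=0.2343, y'=0.0872
  A=-0.1143, B=-0.3150, C=(l²−L²−A²−y'²−z²)/(2L)=0.0002
  γ=atan2(-0.3150,-0.1143)=-1.9189;  ψ=arccos(0.0007)=1.5701;  θ2=γ+ψ≈-0.3488
φ3=240.0° → target in arm frame (-0.0416, -0.2465)
  e−x'=0.1616;  (l²−L²−(e−x')²−y'²−z²)/2L = -0.1653
  √(A²+B²)=0.3540;  θ3 = -1.0968+2.0566 ≈ 0.9598

θ₁ = 1.3964, θ₂ = -0.3488, θ₃ = 0.9598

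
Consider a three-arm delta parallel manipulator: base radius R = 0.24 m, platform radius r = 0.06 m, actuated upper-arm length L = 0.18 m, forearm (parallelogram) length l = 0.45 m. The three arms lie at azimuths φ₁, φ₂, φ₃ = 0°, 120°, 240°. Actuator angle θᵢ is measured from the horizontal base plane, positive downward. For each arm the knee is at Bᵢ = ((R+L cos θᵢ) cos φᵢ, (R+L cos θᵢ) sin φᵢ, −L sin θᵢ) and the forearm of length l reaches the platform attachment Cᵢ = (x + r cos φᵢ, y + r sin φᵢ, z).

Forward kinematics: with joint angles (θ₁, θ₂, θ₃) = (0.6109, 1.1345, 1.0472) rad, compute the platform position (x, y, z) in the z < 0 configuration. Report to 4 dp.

(0.0845, -0.0145, -0.4818)

φ1=0.0°: virtual centre (0.3274, 0.0000, -0.1032), radius l
arm 2 at φ=120.0°: ρ2 = 0.2561;  O2 = (-0.1280, 0.2218, -0.1631)
O3 = (0.2700·cos240.0°, 0.2700·sin240.0°, -0.1559) = (-0.1350, -0.2338, -0.1559)
subtract pairs → two planes through P
[-0.9110 0.4435 -0.1198]·P = -0.0257;  [-0.9249 -0.4677 -0.1053]·P = -0.0207
Cramer: x(z) = 0.0253-0.1228z;  y(z) = -0.0059+0.0178z
quadratic in z: (1.0154)z²+(0.2805)z+(-0.1005)=0, √Δ=0.6979 → z ∈ {-0.4818, 0.2055}; z = -0.4818 (taking z<0)
x = 0.0845, y = -0.0145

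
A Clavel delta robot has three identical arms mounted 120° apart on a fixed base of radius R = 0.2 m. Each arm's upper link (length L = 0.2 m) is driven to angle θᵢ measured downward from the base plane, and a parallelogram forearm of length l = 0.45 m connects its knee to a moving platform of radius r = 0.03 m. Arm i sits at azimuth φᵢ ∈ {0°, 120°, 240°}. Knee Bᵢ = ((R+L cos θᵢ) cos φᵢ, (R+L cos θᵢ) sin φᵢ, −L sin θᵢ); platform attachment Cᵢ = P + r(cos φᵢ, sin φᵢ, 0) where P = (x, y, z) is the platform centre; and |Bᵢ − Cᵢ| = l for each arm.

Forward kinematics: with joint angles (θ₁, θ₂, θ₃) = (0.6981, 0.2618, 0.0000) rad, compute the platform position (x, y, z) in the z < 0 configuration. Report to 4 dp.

S1 = (0.3232·cos0.0°, 0.3232·sin0.0°, -0.1286) = (0.3232, 0.0000, -0.1286)
φ2=120.0°: virtual centre (-0.1816, 0.3145, -0.0518), radius l
S3 = (0.3700·cos240.0°, 0.3700·sin240.0°, 0.0000) = (-0.1850, -0.3204, 0.0000)
subtract pairs → two planes through P
linear system: -1.0096x+0.6291y = 0.0136−0.1536z; -1.0164x+-0.6409y = 0.0159−0.2571z
det = 1.2864;  x = -0.0145+0.2022z,  y = -0.0017+0.0804z
quadratic in z: (1.0474)z²+(0.1202)z+(-0.0719)=0, √Δ=0.5618 → z ∈ {-0.3256, 0.2108}; z = -0.3256 (taking z<0)
x = -0.0804, y = -0.0279

(-0.0804, -0.0279, -0.3256)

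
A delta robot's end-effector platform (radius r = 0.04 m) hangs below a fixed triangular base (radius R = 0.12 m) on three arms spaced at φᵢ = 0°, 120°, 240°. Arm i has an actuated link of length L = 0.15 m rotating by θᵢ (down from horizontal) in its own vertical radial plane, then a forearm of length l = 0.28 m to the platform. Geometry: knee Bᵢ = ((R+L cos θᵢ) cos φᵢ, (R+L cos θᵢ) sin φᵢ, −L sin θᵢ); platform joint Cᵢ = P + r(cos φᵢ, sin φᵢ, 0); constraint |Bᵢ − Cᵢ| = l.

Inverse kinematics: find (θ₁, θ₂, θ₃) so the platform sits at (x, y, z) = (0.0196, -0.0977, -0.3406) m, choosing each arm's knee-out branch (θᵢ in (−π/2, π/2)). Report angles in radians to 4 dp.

arm 1 (φ=0.0°): x'=0.0196, y'=-0.0977
  e−x'=0.0604;  (l²−L²−(e−x')²−y'²−z²)/2L = -0.2443
  θ1 = atan2(B,A) + arccos(C/0.3459) = 0.9599
arm 2 (φ=120.0°): x'=-0.0944, y'=0.0319
  A cos θ + B sin θ = C:  0.1744·cos θ + -0.3406·sin θ = -0.3051
  √(A²+B²)=0.3827;  θ2 = -1.0975+2.4938 ≈ 1.3963
φ3=240.0° → target in arm frame (0.0748, 0.0658)
  A cos θ + B sin θ = C:  0.0052·cos θ + -0.3406·sin θ = -0.2149
  θ3 = atan2(B,A) + arccos(C/0.3406) = 0.6979

θ₁ = 0.9599, θ₂ = 1.3963, θ₃ = 0.6979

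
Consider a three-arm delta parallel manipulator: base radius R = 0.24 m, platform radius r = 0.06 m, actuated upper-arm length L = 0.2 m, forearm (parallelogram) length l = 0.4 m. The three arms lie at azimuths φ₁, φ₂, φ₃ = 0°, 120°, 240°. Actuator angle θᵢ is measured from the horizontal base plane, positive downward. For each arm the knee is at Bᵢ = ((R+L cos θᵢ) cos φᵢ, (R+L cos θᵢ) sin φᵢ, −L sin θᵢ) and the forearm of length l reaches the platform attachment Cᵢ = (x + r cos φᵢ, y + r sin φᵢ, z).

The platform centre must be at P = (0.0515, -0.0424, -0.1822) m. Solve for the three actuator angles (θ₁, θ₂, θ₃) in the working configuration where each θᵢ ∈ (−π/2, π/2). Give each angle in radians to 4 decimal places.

θ₁ = -0.2615, θ₂ = 0.6980, θ₃ = 0.1749

rotate P by −φ1: (0.0515, -0.0424, -0.1822)
  e−x'=0.1285;  (l²−L²−(e−x')²−y'²−z²)/2L = 0.1712
  θ1 = atan2(B,A) + arccos(C/0.2230) = -0.2615
rotate P by −φ2: (-0.0625, -0.0234, -0.1822)
  e−x'=0.2425;  (l²−L²−(e−x')²−y'²−z²)/2L = 0.0687
  √(A²+B²)=0.3033;  θ2 = -0.6444+1.3424 ≈ 0.6980
φ3=240.0° → target in arm frame (0.0110, 0.0658)
  A=0.1690, B=-0.1822, C=(l²−L²−A²−y'²−z²)/(2L)=0.1348
  γ=atan2(-0.1822,0.1690)=-0.8229;  ψ=arccos(0.5422)=0.9977;  θ3=γ+ψ≈0.1749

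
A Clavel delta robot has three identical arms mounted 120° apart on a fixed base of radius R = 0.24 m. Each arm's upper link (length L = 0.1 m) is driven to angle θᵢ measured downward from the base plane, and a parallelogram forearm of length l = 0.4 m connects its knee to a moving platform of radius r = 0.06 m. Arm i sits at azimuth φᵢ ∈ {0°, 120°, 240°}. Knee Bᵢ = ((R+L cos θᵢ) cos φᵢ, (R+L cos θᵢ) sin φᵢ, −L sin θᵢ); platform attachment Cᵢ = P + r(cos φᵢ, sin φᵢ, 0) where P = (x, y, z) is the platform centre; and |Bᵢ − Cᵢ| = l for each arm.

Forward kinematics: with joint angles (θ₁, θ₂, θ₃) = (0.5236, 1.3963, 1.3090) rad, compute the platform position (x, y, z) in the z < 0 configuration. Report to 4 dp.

(0.0844, -0.0076, -0.4060)

S1 = (0.2666·cos0.0°, 0.2666·sin0.0°, -0.0500) = (0.2666, 0.0000, -0.0500)
arm 2 at φ=120.0°: e+L cos θ2 = 0.1974;  S2 = (-0.0987, 0.1709, -0.0985)
arm 3 at φ=240.0°: e+L cos θ3 = 0.2059;  S3 = (-0.1029, -0.1783, -0.0966)
eliminate P² terms by subtracting sphere 1 from 2 and 3
linear system: -0.7306x+0.3418y = -0.0249−-0.0970z; -0.7391x+-0.3566y = -0.0219−-0.0932z
Cramer: x(z) = 0.0319-0.1295z;  y(z) = -0.0048+0.0070z
sphere 1 gives Az²+Bz+C=0 with A=1.0168, B=0.1607, C=-0.1024;  B²−4AC=0.4422;  roots -0.4060, 0.2480;  negative root z = -0.4060
x = 0.0844, y = -0.0076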